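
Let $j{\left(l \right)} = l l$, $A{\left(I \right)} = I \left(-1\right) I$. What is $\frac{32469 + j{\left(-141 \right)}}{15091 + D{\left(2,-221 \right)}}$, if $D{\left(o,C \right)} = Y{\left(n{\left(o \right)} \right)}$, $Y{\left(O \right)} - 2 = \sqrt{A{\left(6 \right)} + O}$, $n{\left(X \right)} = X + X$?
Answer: $\frac{790118550}{227798681} - \frac{209400 i \sqrt{2}}{227798681} \approx 3.4685 - 0.0013 i$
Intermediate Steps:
$n{\left(X \right)} = 2 X$
$A{\left(I \right)} = - I^{2}$ ($A{\left(I \right)} = - I I = - I^{2}$)
$j{\left(l \right)} = l^{2}$
$Y{\left(O \right)} = 2 + \sqrt{-36 + O}$ ($Y{\left(O \right)} = 2 + \sqrt{- 6^{2} + O} = 2 + \sqrt{\left(-1\right) 36 + O} = 2 + \sqrt{-36 + O}$)
$D{\left(o,C \right)} = 2 + \sqrt{-36 + 2 o}$
$\frac{32469 + j{\left(-141 \right)}}{15091 + D{\left(2,-221 \right)}} = \frac{32469 + \left(-141\right)^{2}}{15091 + \left(2 + \sqrt{-36 + 2 \cdot 2}\right)} = \frac{32469 + 19881}{15091 + \left(2 + \sqrt{-36 + 4}\right)} = \frac{52350}{15091 + \left(2 + \sqrt{-32}\right)} = \frac{52350}{15091 + \left(2 + 4 i \sqrt{2}\right)} = \frac{52350}{15093 + 4 i \sqrt{2}}$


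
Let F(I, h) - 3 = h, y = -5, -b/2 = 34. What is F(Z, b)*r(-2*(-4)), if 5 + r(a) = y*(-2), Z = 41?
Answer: -325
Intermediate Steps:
b = -68 (b = -2*34 = -68)
F(I, h) = 3 + h
r(a) = 5 (r(a) = -5 - 5*(-2) = -5 + 10 = 5)
F(Z, b)*r(-2*(-4)) = (3 - 68)*5 = -65*5 = -325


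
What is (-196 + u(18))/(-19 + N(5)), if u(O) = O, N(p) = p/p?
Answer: 89/9 ≈ 9.8889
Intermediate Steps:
N(p) = 1
(-196 + u(18))/(-19 + N(5)) = (-196 + 18)/(-19 + 1) = -178/(-18) = -178*(-1/18) = 89/9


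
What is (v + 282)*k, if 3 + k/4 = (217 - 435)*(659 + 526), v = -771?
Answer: 505299348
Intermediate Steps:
k = -1033332 (k = -12 + 4*((217 - 435)*(659 + 526)) = -12 + 4*(-218*1185) = -12 + 4*(-258330) = -12 - 1033320 = -1033332)
(v + 282)*k = (-771 + 282)*(-1033332) = -489*(-1033332) = 505299348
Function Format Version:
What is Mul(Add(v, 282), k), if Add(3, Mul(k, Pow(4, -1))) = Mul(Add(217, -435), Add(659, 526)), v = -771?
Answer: 505299348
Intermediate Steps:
k = -1033332 (k = Add(-12, Mul(4, Mul(Add(217, -435), Add(659, 526)))) = Add(-12, Mul(4, Mul(-218, 1185))) = Add(-12, Mul(4, -258330)) = Add(-12, -1033320) = -1033332)
Mul(Add(v, 282), k) = Mul(Add(-771, 282), -1033332) = Mul(-489, -1033332) = 505299348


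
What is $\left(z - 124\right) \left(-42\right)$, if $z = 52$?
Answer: $3024$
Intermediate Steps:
$\left(z - 124\right) \left(-42\right) = \left(52 - 124\right) \left(-42\right) = \left(-72\right) \left(-42\right) = 3024$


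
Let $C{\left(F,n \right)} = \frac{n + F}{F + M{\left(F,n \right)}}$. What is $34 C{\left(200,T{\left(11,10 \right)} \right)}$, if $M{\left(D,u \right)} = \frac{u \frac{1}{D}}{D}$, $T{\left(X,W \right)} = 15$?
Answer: $\frac{58480000}{1600003} \approx 36.55$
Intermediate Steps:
$M{\left(D,u \right)} = \frac{u}{D^{2}}$
$C{\left(F,n \right)} = \frac{F + n}{F + \frac{n}{F^{2}}}$ ($C{\left(F,n \right)} = \frac{n + F}{F + \frac{n}{F^{2}}} = \frac{F + n}{F + \frac{n}{F^{2}}}$)
$34 C{\left(200,T{\left(11,10 \right)} \right)} = 34 \frac{200^{2} \left(200 + 15\right)}{15 + 200^{3}} = 34 \cdot 40000 \frac{1}{15 + 8000000} \cdot 215 = 34 \cdot 40000 \cdot \frac{1}{8000015} \cdot 215 = 34 \cdot \frac{1720000}{1600003} = \frac{58480000}{1600003}$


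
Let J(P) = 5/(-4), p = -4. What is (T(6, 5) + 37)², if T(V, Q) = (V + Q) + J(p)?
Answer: 34969/16 ≈ 2185.6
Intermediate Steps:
J(P) = -5/4 (J(P) = 5*(-¼) = -5/4)
T(V, Q) = -5/4 + Q + V (T(V, Q) = (V + Q) - 5/4 = (Q + V) - 5/4 = -5/4 + Q + V)
(T(6, 5) + 37)² = ((-5/4 + 5 + 6) + 37)² = (39/4 + 37)² = (187/4)² = 34969/16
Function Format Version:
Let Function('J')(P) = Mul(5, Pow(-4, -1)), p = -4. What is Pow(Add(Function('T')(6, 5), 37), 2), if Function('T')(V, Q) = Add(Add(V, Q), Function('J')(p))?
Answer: Rational(34969, 16) ≈ 2185.6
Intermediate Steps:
Function('J')(P) = Rational(-5, 4) (Function('J')(P) = Mul(5, Rational(-1, 4)) = Rational(-5, 4))
Function('T')(V, Q) = Add(Rational(-5, 4), Q, V) (Function('T')(V, Q) = Add(Add(V, Q), Rational(-5, 4)) = Add(Add(Q, V), Rational(-5, 4)) = Add(Rational(-5, 4), Q, V))
Pow(Add(Function('T')(6, 5), 37), 2) = Pow(Add(Add(Rational(-5, 4), 5, 6), 37), 2) = Pow(Add(Rational(39, 4), 37), 2) = Pow(Rational(187, 4), 2) = Rational(34969, 16)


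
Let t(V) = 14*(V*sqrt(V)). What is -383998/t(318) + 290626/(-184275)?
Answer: -41518/26325 - 191999*sqrt(318)/707868 ≈ -6.4140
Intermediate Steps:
t(V) = 14*V**(3/2)
-383998/t(318) + 290626/(-184275) = -383998*sqrt(318)/1415736 + 290626/(-184275) = -383998*sqrt(318)/1415736 + 290626*(-1/184275) = -383998*sqrt(318)/1415736 - 41518/26325 = -191999*sqrt(318)/707868 - 41518/26325 = -41518/26325 - 191999*sqrt(318)/707868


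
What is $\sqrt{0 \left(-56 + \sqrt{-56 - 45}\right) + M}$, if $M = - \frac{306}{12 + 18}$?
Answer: $\frac{i \sqrt{255}}{5} \approx 3.1937 i$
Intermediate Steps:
$M = - \frac{51}{5}$ ($M = - \frac{306}{30} = \left(-306\right) \frac{1}{30} = - \frac{51}{5} \approx -10.2$)
$\sqrt{0 \left(-56 + \sqrt{-56 - 45}\right) + M} = \sqrt{0 \left(-56 + \sqrt{-56 - 45}\right) - \frac{51}{5}} = \sqrt{0 \left(-56 + \sqrt{-101}\right) - \frac{51}{5}} = \sqrt{0 \left(-56 + i \sqrt{101}\right) - \frac{51}{5}} = \sqrt{0 - \frac{51}{5}} = \sqrt{- \frac{51}{5}} = \frac{i \sqrt{255}}{5}$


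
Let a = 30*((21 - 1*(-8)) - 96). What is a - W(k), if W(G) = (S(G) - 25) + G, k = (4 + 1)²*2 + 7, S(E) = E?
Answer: -2099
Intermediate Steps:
a = -2010 (a = 30*((21 + 8) - 96) = 30*(29 - 96) = 30*(-67) = -2010)
k = 57 (k = 5²*2 + 7 = 25*2 + 7 = 50 + 7 = 57)
W(G) = -25 + 2*G (W(G) = (G - 25) + G = (-25 + G) + G = -25 + 2*G)
a - W(k) = -2010 - (-25 + 2*57) = -2010 - (-25 + 114) = -2010 - 1*89 = -2010 - 89 = -2099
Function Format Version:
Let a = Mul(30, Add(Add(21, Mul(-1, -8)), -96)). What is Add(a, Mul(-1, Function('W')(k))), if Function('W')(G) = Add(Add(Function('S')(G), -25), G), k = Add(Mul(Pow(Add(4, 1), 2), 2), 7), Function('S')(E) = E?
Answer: -2099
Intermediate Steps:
a = -2010 (a = Mul(30, Add(Add(21, 8), -96)) = Mul(30, Add(29, -96)) = Mul(30, -67) = -2010)
k = 57 (k = Add(Mul(Pow(5, 2), 2), 7) = Add(Mul(25, 2), 7) = Add(50, 7) = 57)
Function('W')(G) = Add(-25, Mul(2, G)) (Function('W')(G) = Add(Add(G, -25), G) = Add(Add(-25, G), G) = Add(-25, Mul(2, G)))
Add(a, Mul(-1, Function('W')(k))) = Add(-2010, Mul(-1, Add(-25, Mul(2, 57)))) = Add(-2010, Mul(-1, Add(-25, 114))) = Add(-2010, Mul(-1, 89)) = Add(-2010, -89) = -2099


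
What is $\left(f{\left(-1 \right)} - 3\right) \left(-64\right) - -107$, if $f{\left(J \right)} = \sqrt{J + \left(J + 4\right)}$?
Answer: $299 - 64 \sqrt{2} \approx 208.49$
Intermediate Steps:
$f{\left(J \right)} = \sqrt{4 + 2 J}$ ($f{\left(J \right)} = \sqrt{J + \left(4 + J\right)} = \sqrt{4 + 2 J}$)
$\left(f{\left(-1 \right)} - 3\right) \left(-64\right) - -107 = \left(\sqrt{4 + 2 \left(-1\right)} - 3\right) \left(-64\right) - -107 = \left(\sqrt{4 - 2} - 3\right) \left(-64\right) + 107 = \left(\sqrt{2} - 3\right) \left(-64\right) + 107 = \left(-3 + \sqrt{2}\right) \left(-64\right) + 107 = \left(192 - 64 \sqrt{2}\right) + 107 = 299 - 64 \sqrt{2}$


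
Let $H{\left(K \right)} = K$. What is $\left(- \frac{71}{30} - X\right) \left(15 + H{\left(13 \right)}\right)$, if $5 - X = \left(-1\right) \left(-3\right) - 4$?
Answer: $- \frac{3514}{15} \approx -234.27$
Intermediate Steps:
$X = 6$ ($X = 5 - \left(\left(-1\right) \left(-3\right) - 4\right) = 5 - \left(3 - 4\right) = 5 - -1 = 5 + 1 = 6$)
$\left(- \frac{71}{30} - X\right) \left(15 + H{\left(13 \right)}\right) = \left(- \frac{71}{30} - 6\right) \left(15 + 13\right) = \left(\left(-71\right) \frac{1}{30} - 6\right) 28 = \left(- \frac{71}{30} - 6\right) 28 = \left(- \frac{251}{30}\right) 28 = - \frac{3514}{15}$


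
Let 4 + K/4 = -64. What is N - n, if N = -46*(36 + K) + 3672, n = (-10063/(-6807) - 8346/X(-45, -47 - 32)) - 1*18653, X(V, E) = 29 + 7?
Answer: 151620729/4538 ≈ 33411.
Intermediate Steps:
K = -272 (K = -16 + 4*(-64) = -16 - 256 = -272)
X(V, E) = 36
n = -85692665/4538 (n = (-10063/(-6807) - 8346/36) - 1*18653 = (-10063*(-1/6807) - 8346*1/36) - 18653 = (10063/6807 - 1391/6) - 18653 = -1045351/4538 - 18653 = -85692665/4538 ≈ -18883.)
N = 14528 (N = -46*(36 - 272) + 3672 = -46*(-236) + 3672 = 10856 + 3672 = 14528)
N - n = 14528 - 1*(-85692665/4538) = 14528 + 85692665/4538 = 151620729/4538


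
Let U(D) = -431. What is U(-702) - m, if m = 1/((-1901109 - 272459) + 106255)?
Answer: -891011902/2067313 ≈ -431.00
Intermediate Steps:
m = -1/2067313 (m = 1/(-2173568 + 106255) = 1/(-2067313) = -1/2067313 ≈ -4.8372e-7)
U(-702) - m = -431 - 1*(-1/2067313) = -431 + 1/2067313 = -891011902/2067313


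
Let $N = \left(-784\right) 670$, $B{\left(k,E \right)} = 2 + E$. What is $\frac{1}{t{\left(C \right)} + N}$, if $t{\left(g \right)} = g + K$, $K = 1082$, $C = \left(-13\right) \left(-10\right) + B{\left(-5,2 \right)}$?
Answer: $- \frac{1}{524064} \approx -1.9082 \cdot 10^{-6}$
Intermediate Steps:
$C = 134$ ($C = \left(-13\right) \left(-10\right) + \left(2 + 2\right) = 130 + 4 = 134$)
$N = -525280$
$t{\left(g \right)} = 1082 + g$ ($t{\left(g \right)} = g + 1082 = 1082 + g$)
$\frac{1}{t{\left(C \right)} + N} = \frac{1}{\left(1082 + 134\right) - 525280} = \frac{1}{1216 - 525280} = \frac{1}{-524064} = - \frac{1}{524064}$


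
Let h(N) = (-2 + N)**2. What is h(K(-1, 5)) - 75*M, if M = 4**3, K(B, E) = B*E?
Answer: -4751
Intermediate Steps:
M = 64
h(K(-1, 5)) - 75*M = (-2 - 1*5)**2 - 75*64 = (-2 - 5)**2 - 4800 = (-7)**2 - 4800 = 49 - 4800 = -4751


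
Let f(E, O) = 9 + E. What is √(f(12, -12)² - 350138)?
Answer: I*√349697 ≈ 591.35*I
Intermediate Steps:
√(f(12, -12)² - 350138) = √((9 + 12)² - 350138) = √(21² - 350138) = √(441 - 350138) = √(-349697) = I*√349697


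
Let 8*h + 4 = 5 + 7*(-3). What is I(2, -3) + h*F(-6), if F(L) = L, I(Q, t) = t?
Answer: 12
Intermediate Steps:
h = -5/2 (h = -½ + (5 + 7*(-3))/8 = -½ + (5 - 21)/8 = -½ + (⅛)*(-16) = -½ - 2 = -5/2 ≈ -2.5000)
I(2, -3) + h*F(-6) = -3 - 5/2*(-6) = -3 + 15 = 12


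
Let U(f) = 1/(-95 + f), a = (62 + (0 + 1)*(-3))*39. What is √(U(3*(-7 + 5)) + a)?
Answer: 20*√58681/101 ≈ 47.969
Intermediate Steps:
a = 2301 (a = (62 + 1*(-3))*39 = (62 - 3)*39 = 59*39 = 2301)
√(U(3*(-7 + 5)) + a) = √(1/(-95 + 3*(-7 + 5)) + 2301) = √(1/(-95 + 3*(-2)) + 2301) = √(1/(-95 - 6) + 2301) = √(1/(-101) + 2301) = √(-1/101 + 2301) = √(232400/101) = 20*√58681/101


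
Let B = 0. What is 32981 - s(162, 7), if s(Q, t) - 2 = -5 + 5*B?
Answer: 32984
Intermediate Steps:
s(Q, t) = -3 (s(Q, t) = 2 + (-5 + 5*0) = 2 + (-5 + 0) = 2 - 5 = -3)
32981 - s(162, 7) = 32981 - 1*(-3) = 32981 + 3 = 32984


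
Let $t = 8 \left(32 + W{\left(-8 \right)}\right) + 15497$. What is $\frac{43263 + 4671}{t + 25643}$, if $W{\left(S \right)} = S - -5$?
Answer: $\frac{23967}{20686} \approx 1.1586$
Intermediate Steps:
$W{\left(S \right)} = 5 + S$ ($W{\left(S \right)} = S + 5 = 5 + S$)
$t = 15729$ ($t = 8 \left(32 + \left(5 - 8\right)\right) + 15497 = 8 \left(32 - 3\right) + 15497 = 8 \cdot 29 + 15497 = 232 + 15497 = 15729$)
$\frac{43263 + 4671}{t + 25643} = \frac{43263 + 4671}{15729 + 25643} = \frac{47934}{41372} = 47934 \cdot \frac{1}{41372} = \frac{23967}{20686}$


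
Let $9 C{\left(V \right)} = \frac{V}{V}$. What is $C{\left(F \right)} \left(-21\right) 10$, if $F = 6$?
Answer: $- \frac{70}{3} \approx -23.333$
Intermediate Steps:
$C{\left(V \right)} = \frac{1}{9}$ ($C{\left(V \right)} = \frac{V \frac{1}{V}}{9} = \frac{1}{9} \cdot 1 = \frac{1}{9}$)
$C{\left(F \right)} \left(-21\right) 10 = \frac{1}{9} \left(-21\right) 10 = \left(- \frac{7}{3}\right) 10 = - \frac{70}{3}$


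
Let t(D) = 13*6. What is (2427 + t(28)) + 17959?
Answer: 20464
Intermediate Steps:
t(D) = 78
(2427 + t(28)) + 17959 = (2427 + 78) + 17959 = 2505 + 17959 = 20464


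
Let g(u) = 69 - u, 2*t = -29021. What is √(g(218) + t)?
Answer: I*√58638/2 ≈ 121.08*I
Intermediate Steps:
t = -29021/2 (t = (½)*(-29021) = -29021/2 ≈ -14511.)
√(g(218) + t) = √((69 - 1*218) - 29021/2) = √((69 - 218) - 29021/2) = √(-149 - 29021/2) = √(-29319/2) = I*√58638/2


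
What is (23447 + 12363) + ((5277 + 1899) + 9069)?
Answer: 52055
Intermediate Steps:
(23447 + 12363) + ((5277 + 1899) + 9069) = 35810 + (7176 + 9069) = 35810 + 16245 = 52055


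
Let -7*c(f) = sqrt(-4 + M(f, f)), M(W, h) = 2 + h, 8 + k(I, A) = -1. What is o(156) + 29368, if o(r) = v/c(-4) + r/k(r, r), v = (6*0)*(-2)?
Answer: 88052/3 ≈ 29351.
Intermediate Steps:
k(I, A) = -9 (k(I, A) = -8 - 1 = -9)
v = 0 (v = 0*(-2) = 0)
c(f) = -sqrt(-2 + f)/7 (c(f) = -sqrt(-4 + (2 + f))/7 = -sqrt(-2 + f)/7)
o(r) = -r/9 (o(r) = 0/((-sqrt(-2 - 4)/7)) + r/(-9) = 0/((-I*sqrt(6)/7)) + r*(-1/9) = 0/((-I*sqrt(6)/7)) - r/9 = 0*(7*I*sqrt(6)/6) - r/9 = 0 - r/9 = -r/9)
o(156) + 29368 = -1/9*156 + 29368 = -52/3 + 29368 = 88052/3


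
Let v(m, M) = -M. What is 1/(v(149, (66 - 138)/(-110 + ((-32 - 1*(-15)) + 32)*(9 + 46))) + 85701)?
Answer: 715/61276287 ≈ 1.1668e-5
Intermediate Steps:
1/(v(149, (66 - 138)/(-110 + ((-32 - 1*(-15)) + 32)*(9 + 46))) + 85701) = 1/(-(66 - 138)/(-110 + ((-32 - 1*(-15)) + 32)*(9 + 46)) + 85701) = 1/(-(-72)/(-110 + ((-32 + 15) + 32)*55) + 85701) = 1/(-(-72)/(-110 + (-17 + 32)*55) + 85701) = 1/(-(-72)/(-110 + 15*55) + 85701) = 1/(-(-72)/(-110 + 825) + 85701) = 1/(-(-72)/715 + 85701) = 1/(-1*(-72/715) + 85701) = 1/(72/715 + 85701) = 1/(61276287/715) = 715/61276287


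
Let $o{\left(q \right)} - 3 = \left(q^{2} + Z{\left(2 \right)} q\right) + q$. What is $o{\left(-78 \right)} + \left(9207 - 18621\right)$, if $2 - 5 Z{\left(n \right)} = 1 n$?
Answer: $-3405$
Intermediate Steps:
$Z{\left(n \right)} = \frac{2}{5} - \frac{n}{5}$ ($Z{\left(n \right)} = \frac{2}{5} - \frac{1 n}{5} = \frac{2}{5} - \frac{n}{5}$)
$o{\left(q \right)} = 3 + q + q^{2}$ ($o{\left(q \right)} = 3 + \left(\left(q^{2} + \left(\frac{2}{5} - \frac{2}{5}\right) q\right) + q\right) = 3 + \left(\left(q^{2} + 0 q\right) + q\right) = 3 + \left(\left(q^{2} + 0\right) + q\right) = 3 + \left(q^{2} + q\right) = 3 + \left(q + q^{2}\right) = 3 + q + q^{2}$)
$o{\left(-78 \right)} + \left(9207 - 18621\right) = \left(3 - 78 + \left(-78\right)^{2}\right) + \left(9207 - 18621\right) = \left(3 - 78 + 6084\right) + \left(9207 - 18621\right) = 6009 - 9414 = -3405$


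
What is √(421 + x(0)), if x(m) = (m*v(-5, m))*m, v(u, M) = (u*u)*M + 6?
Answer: √421 ≈ 20.518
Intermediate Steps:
v(u, M) = 6 + M*u² (v(u, M) = u²*M + 6 = M*u² + 6 = 6 + M*u²)
x(m) = m²*(6 + 25*m) (x(m) = (m*(6 + m*(-5)²))*m = (m*(6 + m*25))*m = (m*(6 + 25*m))*m = m²*(6 + 25*m))
√(421 + x(0)) = √(421 + 0²*(6 + 25*0)) = √(421 + 0*(6 + 0)) = √(421 + 0*6) = √(421 + 0) = √421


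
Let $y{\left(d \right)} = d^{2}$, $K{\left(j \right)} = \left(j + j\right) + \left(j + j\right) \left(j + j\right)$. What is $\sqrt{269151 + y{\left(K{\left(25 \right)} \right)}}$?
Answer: $\sqrt{6771651} \approx 2602.2$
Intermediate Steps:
$K{\left(j \right)} = 2 j + 4 j^{2}$ ($K{\left(j \right)} = 2 j + 2 j 2 j = 2 j + 4 j^{2}$)
$\sqrt{269151 + y{\left(K{\left(25 \right)} \right)}} = \sqrt{269151 + \left(2 \cdot 25 \left(1 + 2 \cdot 25\right)\right)^{2}} = \sqrt{269151 + \left(2 \cdot 25 \left(1 + 50\right)\right)^{2}} = \sqrt{269151 + \left(2 \cdot 25 \cdot 51\right)^{2}} = \sqrt{269151 + 2550^{2}} = \sqrt{269151 + 6502500} = \sqrt{6771651}$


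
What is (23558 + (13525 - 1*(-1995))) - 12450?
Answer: 26628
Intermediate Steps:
(23558 + (13525 - 1*(-1995))) - 12450 = (23558 + (13525 + 1995)) - 12450 = (23558 + 15520) - 12450 = 39078 - 12450 = 26628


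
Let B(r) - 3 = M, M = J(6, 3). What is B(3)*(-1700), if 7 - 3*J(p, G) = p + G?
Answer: -11900/3 ≈ -3966.7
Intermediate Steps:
J(p, G) = 7/3 - G/3 - p/3 (J(p, G) = 7/3 - (p + G)/3 = 7/3 - (G + p)/3 = 7/3 + (-G/3 - p/3) = 7/3 - G/3 - p/3)
M = -⅔ (M = 7/3 - ⅓*3 - ⅓*6 = 7/3 - 1 - 2 = -⅔ ≈ -0.66667)
B(r) = 7/3 (B(r) = 3 - ⅔ = 7/3)
B(3)*(-1700) = (7/3)*(-1700) = -11900/3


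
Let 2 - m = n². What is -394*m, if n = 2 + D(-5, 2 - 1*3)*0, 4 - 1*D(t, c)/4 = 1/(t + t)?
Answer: 788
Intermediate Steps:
D(t, c) = 16 - 2/t (D(t, c) = 16 - 4/(t + t) = 16 - 4*1/(2*t) = 16 - 2/t)
n = 2 (n = 2 + (16 - 2/(-5))*0 = 2 + (16 - 2*(-⅕))*0 = 2 + (16 + ⅖)*0 = 2 + (82/5)*0 = 2 + 0 = 2)
m = -2 (m = 2 - 1*2² = 2 - 1*4 = 2 - 4 = -2)
-394*m = -394*(-2) = 788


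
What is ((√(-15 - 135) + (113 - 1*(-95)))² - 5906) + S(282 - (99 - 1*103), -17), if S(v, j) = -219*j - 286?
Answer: 40645 + 2080*I*√6 ≈ 40645.0 + 5094.9*I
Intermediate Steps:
S(v, j) = -286 - 219*j
((√(-15 - 135) + (113 - 1*(-95)))² - 5906) + S(282 - (99 - 1*103), -17) = ((√(-15 - 135) + (113 - 1*(-95)))² - 5906) + (-286 - 219*(-17)) = ((√(-150) + (113 + 95))² - 5906) + (-286 + 3723) = ((5*I*√6 + 208)² - 5906) + 3437 = ((208 + 5*I*√6)² - 5906) + 3437 = (-5906 + (208 + 5*I*√6)²) + 3437 = -2469 + (208 + 5*I*√6)²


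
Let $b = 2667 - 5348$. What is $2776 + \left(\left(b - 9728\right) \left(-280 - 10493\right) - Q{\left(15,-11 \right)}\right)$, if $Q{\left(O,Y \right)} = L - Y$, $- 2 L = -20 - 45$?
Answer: $\frac{267369779}{2} \approx 1.3368 \cdot 10^{8}$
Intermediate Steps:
$L = \frac{65}{2}$ ($L = - \frac{-20 - 45}{2} = \left(- \frac{1}{2}\right) \left(-65\right) = \frac{65}{2} \approx 32.5$)
$b = -2681$
$Q{\left(O,Y \right)} = \frac{65}{2} - Y$
$2776 + \left(\left(b - 9728\right) \left(-280 - 10493\right) - Q{\left(15,-11 \right)}\right) = 2776 - \left(\frac{65}{2} + 11 - \left(-2681 - 9728\right) \left(-280 - 10493\right)\right) = 2776 - - \frac{267364227}{2} = 2776 + \left(133682157 - \frac{87}{2}\right) = 2776 + \frac{267364227}{2} = \frac{267369779}{2}$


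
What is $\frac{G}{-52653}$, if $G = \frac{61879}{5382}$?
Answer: $- \frac{61879}{283378446} \approx -0.00021836$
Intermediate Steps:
$G = \frac{61879}{5382}$ ($G = 61879 \cdot \frac{1}{5382} = \frac{61879}{5382} \approx 11.497$)
$\frac{G}{-52653} = \frac{61879}{5382 \left(-52653\right)} = \frac{61879}{5382} \left(- \frac{1}{52653}\right) = - \frac{61879}{283378446}$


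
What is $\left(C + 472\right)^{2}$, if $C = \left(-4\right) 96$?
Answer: $7744$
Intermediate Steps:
$C = -384$
$\left(C + 472\right)^{2} = \left(-384 + 472\right)^{2} = 88^{2} = 7744$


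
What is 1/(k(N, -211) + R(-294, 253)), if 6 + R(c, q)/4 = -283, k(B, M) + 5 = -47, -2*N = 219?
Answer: -1/1208 ≈ -0.00082781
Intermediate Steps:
N = -219/2 (N = -1/2*219 = -219/2 ≈ -109.50)
k(B, M) = -52 (k(B, M) = -5 - 47 = -52)
R(c, q) = -1156 (R(c, q) = -24 + 4*(-283) = -24 - 1132 = -1156)
1/(k(N, -211) + R(-294, 253)) = 1/(-52 - 1156) = 1/(-1208) = -1/1208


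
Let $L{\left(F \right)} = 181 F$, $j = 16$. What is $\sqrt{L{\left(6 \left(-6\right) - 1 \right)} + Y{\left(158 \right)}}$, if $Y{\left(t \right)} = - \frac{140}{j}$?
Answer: $\frac{i \sqrt{26823}}{2} \approx 81.889 i$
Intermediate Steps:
$Y{\left(t \right)} = - \frac{35}{4}$ ($Y{\left(t \right)} = - \frac{140}{16} = \left(-140\right) \frac{1}{16} = - \frac{35}{4}$)
$\sqrt{L{\left(6 \left(-6\right) - 1 \right)} + Y{\left(158 \right)}} = \sqrt{181 \left(6 \left(-6\right) - 1\right) - \frac{35}{4}} = \sqrt{181 \left(-36 - 1\right) - \frac{35}{4}} = \sqrt{181 \left(-37\right) - \frac{35}{4}} = \sqrt{-6697 - \frac{35}{4}} = \sqrt{- \frac{26823}{4}} = \frac{i \sqrt{26823}}{2}$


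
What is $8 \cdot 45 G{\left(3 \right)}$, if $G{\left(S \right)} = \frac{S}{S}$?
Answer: $360$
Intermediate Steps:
$G{\left(S \right)} = 1$
$8 \cdot 45 G{\left(3 \right)} = 8 \cdot 45 \cdot 1 = 360 \cdot 1 = 360$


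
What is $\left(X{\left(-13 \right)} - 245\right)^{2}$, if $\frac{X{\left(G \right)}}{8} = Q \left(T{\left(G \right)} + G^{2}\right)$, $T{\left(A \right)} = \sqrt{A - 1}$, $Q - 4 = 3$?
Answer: $84946057 + 1032528 i \sqrt{14} \approx 8.4946 \cdot 10^{7} + 3.8634 \cdot 10^{6} i$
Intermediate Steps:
$Q = 7$ ($Q = 4 + 3 = 7$)
$T{\left(A \right)} = \sqrt{-1 + A}$
$X{\left(G \right)} = 56 G^{2} + 56 \sqrt{-1 + G}$ ($X{\left(G \right)} = 8 \cdot 7 \left(\sqrt{-1 + G} + G^{2}\right) = 8 \cdot 7 \left(G^{2} + \sqrt{-1 + G}\right) = 8 \left(7 G^{2} + 7 \sqrt{-1 + G}\right) = 56 G^{2} + 56 \sqrt{-1 + G}$)
$\left(X{\left(-13 \right)} - 245\right)^{2} = \left(\left(56 \left(-13\right)^{2} + 56 \sqrt{-1 - 13}\right) - 245\right)^{2} = \left(\left(56 \cdot 169 + 56 \sqrt{-14}\right) - 245\right)^{2} = \left(\left(9464 + 56 i \sqrt{14}\right) - 245\right)^{2} = \left(9219 + 56 i \sqrt{14}\right)^{2}$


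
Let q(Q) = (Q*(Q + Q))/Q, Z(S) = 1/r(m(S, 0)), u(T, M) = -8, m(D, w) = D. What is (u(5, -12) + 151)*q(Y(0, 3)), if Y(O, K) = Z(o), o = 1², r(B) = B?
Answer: 286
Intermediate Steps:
o = 1
Z(S) = 1/S
Y(O, K) = 1 (Y(O, K) = 1/1 = 1)
q(Q) = 2*Q (q(Q) = (Q*(2*Q))/Q = (2*Q²)/Q = 2*Q)
(u(5, -12) + 151)*q(Y(0, 3)) = (-8 + 151)*(2*1) = 143*2 = 286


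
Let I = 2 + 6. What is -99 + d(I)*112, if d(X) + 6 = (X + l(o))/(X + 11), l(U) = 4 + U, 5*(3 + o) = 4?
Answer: -67757/95 ≈ -713.23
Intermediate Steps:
o = -11/5 (o = -3 + (⅕)*4 = -3 + ⅘ = -11/5 ≈ -2.2000)
I = 8
d(X) = -6 + (9/5 + X)/(11 + X) (d(X) = -6 + (X + (4 - 11/5))/(X + 11) = -6 + (X + 9/5)/(11 + X) = -6 + (9/5 + X)/(11 + X))
-99 + d(I)*112 = -99 + ((-321 - 25*8)/(5*(11 + 8)))*112 = -99 + ((⅕)*(-321 - 200)/19)*112 = -99 + ((⅕)*(1/19)*(-521))*112 = -99 - 521/95*112 = -99 - 58352/95 = -67757/95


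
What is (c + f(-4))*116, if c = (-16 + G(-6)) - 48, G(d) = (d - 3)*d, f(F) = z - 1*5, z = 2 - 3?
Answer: -1856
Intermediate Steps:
z = -1
f(F) = -6 (f(F) = -1 - 1*5 = -1 - 5 = -6)
G(d) = d*(-3 + d) (G(d) = (-3 + d)*d = d*(-3 + d))
c = -10 (c = (-16 - 6*(-3 - 6)) - 48 = (-16 - 6*(-9)) - 48 = (-16 + 54) - 48 = 38 - 48 = -10)
(c + f(-4))*116 = (-10 - 6)*116 = -16*116 = -1856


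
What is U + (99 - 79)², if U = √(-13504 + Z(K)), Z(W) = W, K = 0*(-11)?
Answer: 400 + 8*I*√211 ≈ 400.0 + 116.21*I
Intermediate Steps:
K = 0
U = 8*I*√211 (U = √(-13504 + 0) = √(-13504) = 8*I*√211 ≈ 116.21*I)
U + (99 - 79)² = 8*I*√211 + (99 - 79)² = 8*I*√211 + 20² = 8*I*√211 + 400 = 400 + 8*I*√211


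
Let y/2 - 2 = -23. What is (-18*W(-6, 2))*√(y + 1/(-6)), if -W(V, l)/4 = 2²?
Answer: 48*I*√1518 ≈ 1870.2*I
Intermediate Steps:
y = -42 (y = 4 + 2*(-23) = 4 - 46 = -42)
W(V, l) = -16 (W(V, l) = -4*2² = -4*4 = -16)
(-18*W(-6, 2))*√(y + 1/(-6)) = (-18*(-16))*√(-42 + 1/(-6)) = 288*√(-42 - ⅙) = 288*√(-253/6) = 288*(I*√1518/6) = 48*I*√1518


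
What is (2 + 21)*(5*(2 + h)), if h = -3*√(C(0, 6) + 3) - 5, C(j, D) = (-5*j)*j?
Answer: -345 - 345*√3 ≈ -942.56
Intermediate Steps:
C(j, D) = -5*j²
h = -5 - 3*√3 (h = -3*√(-5*0² + 3) - 5 = -3*√(-5*0 + 3) - 5 = -3*√(0 + 3) - 5 = -3*√3 - 5 = -5 - 3*√3 ≈ -10.196)
(2 + 21)*(5*(2 + h)) = (2 + 21)*(5*(2 + (-5 - 3*√3))) = 23*(5*(-3 - 3*√3)) = 23*(-15 - 15*√3) = -345 - 345*√3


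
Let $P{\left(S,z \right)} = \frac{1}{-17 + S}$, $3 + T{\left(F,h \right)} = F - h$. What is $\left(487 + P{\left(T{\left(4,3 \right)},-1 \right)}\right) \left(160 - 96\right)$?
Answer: $\frac{592128}{19} \approx 31165.0$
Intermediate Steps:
$T{\left(F,h \right)} = -3 + F - h$ ($T{\left(F,h \right)} = -3 + \left(F - h\right) = -3 + F - h$)
$\left(487 + P{\left(T{\left(4,3 \right)},-1 \right)}\right) \left(160 - 96\right) = \left(487 + \frac{1}{-17 - 2}\right) \left(160 - 96\right) = \left(487 + \frac{1}{-17 - 2}\right) 64 = \left(487 + \frac{1}{-19}\right) 64 = \left(487 - \frac{1}{19}\right) 64 = \frac{9252}{19} \cdot 64 = \frac{592128}{19}$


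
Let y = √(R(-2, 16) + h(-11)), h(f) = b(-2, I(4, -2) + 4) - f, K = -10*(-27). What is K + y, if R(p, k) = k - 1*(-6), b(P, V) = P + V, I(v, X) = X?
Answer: 270 + √33 ≈ 275.74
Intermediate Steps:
K = 270
R(p, k) = 6 + k (R(p, k) = k + 6 = 6 + k)
h(f) = -f (h(f) = (-2 + (-2 + 4)) - f = (-2 + 2) - f = 0 - f = -f)
y = √33 (y = √((6 + 16) - 1*(-11)) = √(22 + 11) = √33 ≈ 5.7446)
K + y = 270 + √33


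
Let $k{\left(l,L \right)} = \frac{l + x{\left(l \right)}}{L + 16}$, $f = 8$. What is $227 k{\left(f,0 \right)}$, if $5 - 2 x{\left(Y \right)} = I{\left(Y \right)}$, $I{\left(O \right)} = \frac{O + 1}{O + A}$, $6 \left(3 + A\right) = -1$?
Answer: $\frac{125985}{928} \approx 135.76$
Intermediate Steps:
$A = - \frac{19}{6}$ ($A = -3 + \frac{1}{6} \left(-1\right) = -3 - \frac{1}{6} = - \frac{19}{6} \approx -3.1667$)
$I{\left(O \right)} = \frac{1 + O}{- \frac{19}{6} + O}$ ($I{\left(O \right)} = \frac{O + 1}{O - \frac{19}{6}} = \frac{1 + O}{- \frac{19}{6} + O}$)
$x{\left(Y \right)} = \frac{5}{2} - \frac{3 \left(1 + Y\right)}{-19 + 6 Y}$ ($x{\left(Y \right)} = \frac{5}{2} - \frac{6 \frac{1}{-19 + 6 Y} \left(1 + Y\right)}{2} = \frac{5}{2} - \frac{3 \left(1 + Y\right)}{-19 + 6 Y}$)
$k{\left(l,L \right)} = \frac{l + \frac{-101 + 24 l}{2 \left(-19 + 6 l\right)}}{16 + L}$ ($k{\left(l,L \right)} = \frac{l + \frac{-101 + 24 l}{2 \left(-19 + 6 l\right)}}{L + 16} = \frac{l + \frac{-101 + 24 l}{2 \left(-19 + 6 l\right)}}{16 + L}$)
$227 k{\left(f,0 \right)} = 227 \frac{- \frac{101}{2} + 12 \cdot 8 + 8 \left(-19 + 6 \cdot 8\right)}{\left(-19 + 6 \cdot 8\right) \left(16 + 0\right)} = 227 \frac{- \frac{101}{2} + 96 + 8 \left(-19 + 48\right)}{\left(-19 + 48\right) 16} = 227 \cdot \frac{1}{29} \cdot \frac{1}{16} \left(- \frac{101}{2} + 96 + 8 \cdot 29\right) = 227 \cdot \frac{1}{29} \cdot \frac{1}{16} \left(- \frac{101}{2} + 96 + 232\right) = 227 \cdot \frac{1}{29} \cdot \frac{1}{16} \cdot \frac{555}{2} = 227 \cdot \frac{555}{928} = \frac{125985}{928}$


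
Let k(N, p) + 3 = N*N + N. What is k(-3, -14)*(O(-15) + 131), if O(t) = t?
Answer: 348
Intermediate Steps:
k(N, p) = -3 + N + N² (k(N, p) = -3 + (N*N + N) = -3 + (N² + N) = -3 + (N + N²) = -3 + N + N²)
k(-3, -14)*(O(-15) + 131) = (-3 - 3 + (-3)²)*(-15 + 131) = (-3 - 3 + 9)*116 = 3*116 = 348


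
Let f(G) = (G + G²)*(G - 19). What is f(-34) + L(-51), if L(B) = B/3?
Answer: -59483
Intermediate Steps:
f(G) = (-19 + G)*(G + G²) (f(G) = (G + G²)*(-19 + G) = (-19 + G)*(G + G²))
L(B) = B/3 (L(B) = B*(⅓) = B/3)
f(-34) + L(-51) = -34*(-19 + (-34)² - 18*(-34)) + (⅓)*(-51) = -34*(-19 + 1156 + 612) - 17 = -34*1749 - 17 = -59466 - 17 = -59483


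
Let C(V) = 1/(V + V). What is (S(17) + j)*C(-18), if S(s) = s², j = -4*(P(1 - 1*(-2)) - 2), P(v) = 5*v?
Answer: -79/12 ≈ -6.5833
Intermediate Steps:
j = -52 (j = -4*(5*(1 - 1*(-2)) - 2) = -4*(5*(1 + 2) - 2) = -4*(5*3 - 2) = -4*(15 - 2) = -4*13 = -52)
C(V) = 1/(2*V)
(S(17) + j)*C(-18) = (17² - 52)*((½)/(-18)) = (289 - 52)*((½)*(-1/18)) = 237*(-1/36) = -79/12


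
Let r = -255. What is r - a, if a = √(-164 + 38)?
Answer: -255 - 3*I*√14 ≈ -255.0 - 11.225*I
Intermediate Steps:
a = 3*I*√14 (a = √(-126) = 3*I*√14 ≈ 11.225*I)
r - a = -255 - 3*I*√14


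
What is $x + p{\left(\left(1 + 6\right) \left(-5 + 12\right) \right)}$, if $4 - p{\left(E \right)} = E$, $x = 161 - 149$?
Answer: $-33$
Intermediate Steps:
$x = 12$
$p{\left(E \right)} = 4 - E$
$x + p{\left(\left(1 + 6\right) \left(-5 + 12\right) \right)} = 12 + \left(4 - \left(1 + 6\right) \left(-5 + 12\right)\right) = 12 + \left(4 - 7 \cdot 7\right) = 12 + \left(4 - 49\right) = 12 - 45 = -33$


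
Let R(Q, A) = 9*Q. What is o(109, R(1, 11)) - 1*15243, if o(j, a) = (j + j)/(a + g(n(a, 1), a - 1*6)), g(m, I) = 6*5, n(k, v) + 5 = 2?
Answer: -594259/39 ≈ -15237.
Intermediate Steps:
n(k, v) = -3 (n(k, v) = -5 + 2 = -3)
g(m, I) = 30
o(j, a) = 2*j/(30 + a) (o(j, a) = (j + j)/(a + 30) = (2*j)/(30 + a) = 2*j/(30 + a))
o(109, R(1, 11)) - 1*15243 = 2*109/(30 + 9*1) - 1*15243 = 2*109/(30 + 9) - 15243 = 2*109/39 - 15243 = 2*109*(1/39) - 15243 = 218/39 - 15243 = -594259/39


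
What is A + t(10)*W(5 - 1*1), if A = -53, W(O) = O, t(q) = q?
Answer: -13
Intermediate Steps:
A + t(10)*W(5 - 1*1) = -53 + 10*(5 - 1*1) = -53 + 10*(5 - 1) = -53 + 10*4 = -53 + 40 = -13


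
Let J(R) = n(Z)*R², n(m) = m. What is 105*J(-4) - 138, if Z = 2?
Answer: 3222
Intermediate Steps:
J(R) = 2*R²
105*J(-4) - 138 = 105*(2*(-4)²) - 138 = 105*(2*16) - 138 = 105*32 - 138 = 3360 - 138 = 3222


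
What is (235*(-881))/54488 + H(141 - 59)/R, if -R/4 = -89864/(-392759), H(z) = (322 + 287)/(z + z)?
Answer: -3154734109021/401513789824 ≈ -7.8571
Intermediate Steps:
H(z) = 609/(2*z) (H(z) = 609/((2*z)) = 609*(1/(2*z)) = 609/(2*z))
R = -359456/392759 (R = -(-359456)/(-392759) = -(-359456)*(-1)/392759 = -4*89864/392759 = -359456/392759 ≈ -0.91521)
(235*(-881))/54488 + H(141 - 59)/R = (235*(-881))/54488 + (609/(2*(141 - 59)))/(-359456/392759) = -207035*1/54488 + ((609/2)/82)*(-392759/359456) = -207035/54488 + ((609/2)*(1/82))*(-392759/359456) = -207035/54488 + (609/164)*(-392759/359456) = -207035/54488 - 239190231/58950784 = -3154734109021/401513789824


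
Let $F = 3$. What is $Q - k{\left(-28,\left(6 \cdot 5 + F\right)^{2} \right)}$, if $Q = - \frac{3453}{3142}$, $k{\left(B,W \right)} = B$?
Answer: $\frac{84523}{3142} \approx 26.901$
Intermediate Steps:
$Q = - \frac{3453}{3142}$ ($Q = \left(-3453\right) \frac{1}{3142} = - \frac{3453}{3142} \approx -1.099$)
$Q - k{\left(-28,\left(6 \cdot 5 + F\right)^{2} \right)} = - \frac{3453}{3142} - -28 = - \frac{3453}{3142} + 28 = \frac{84523}{3142}$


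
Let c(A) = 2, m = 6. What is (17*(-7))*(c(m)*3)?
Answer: -714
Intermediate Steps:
(17*(-7))*(c(m)*3) = (17*(-7))*(2*3) = -119*6 = -714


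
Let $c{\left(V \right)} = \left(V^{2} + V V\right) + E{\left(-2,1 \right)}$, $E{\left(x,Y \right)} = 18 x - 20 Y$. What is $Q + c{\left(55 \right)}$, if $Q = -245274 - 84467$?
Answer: $-323747$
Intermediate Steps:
$E{\left(x,Y \right)} = - 20 Y + 18 x$
$Q = -329741$
$c{\left(V \right)} = -56 + 2 V^{2}$ ($c{\left(V \right)} = \left(V^{2} + V V\right) + \left(\left(-20\right) 1 + 18 \left(-2\right)\right) = \left(V^{2} + V^{2}\right) - 56 = 2 V^{2} - 56 = -56 + 2 V^{2}$)
$Q + c{\left(55 \right)} = -329741 - \left(56 - 2 \cdot 55^{2}\right) = -329741 + \left(-56 + 2 \cdot 3025\right) = -329741 + \left(-56 + 6050\right) = -329741 + 5994 = -323747$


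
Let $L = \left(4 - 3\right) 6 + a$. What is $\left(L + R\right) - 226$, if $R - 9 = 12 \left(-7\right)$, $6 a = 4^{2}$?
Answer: $- \frac{877}{3} \approx -292.33$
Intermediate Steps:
$a = \frac{8}{3}$ ($a = \frac{4^{2}}{6} = \frac{1}{6} \cdot 16 = \frac{8}{3} \approx 2.6667$)
$L = \frac{26}{3}$ ($L = \left(4 - 3\right) 6 + \frac{8}{3} = 1 \cdot 6 + \frac{8}{3} = 6 + \frac{8}{3} = \frac{26}{3} \approx 8.6667$)
$R = -75$ ($R = 9 + 12 \left(-7\right) = 9 - 84 = -75$)
$\left(L + R\right) - 226 = \left(\frac{26}{3} - 75\right) - 226 = - \frac{199}{3} - 226 = - \frac{877}{3}$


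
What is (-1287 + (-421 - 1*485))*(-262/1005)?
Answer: 191522/335 ≈ 571.71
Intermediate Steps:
(-1287 + (-421 - 1*485))*(-262/1005) = (-1287 + (-421 - 485))*(-262*1/1005) = (-1287 - 906)*(-262/1005) = -2193*(-262/1005) = 191522/335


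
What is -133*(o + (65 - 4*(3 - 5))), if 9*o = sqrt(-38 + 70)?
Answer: -9709 - 532*sqrt(2)/9 ≈ -9792.6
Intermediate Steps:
o = 4*sqrt(2)/9 (o = sqrt(-38 + 70)/9 = sqrt(32)/9 = (4*sqrt(2))/9 = 4*sqrt(2)/9 ≈ 0.62854)
-133*(o + (65 - 4*(3 - 5))) = -133*(4*sqrt(2)/9 + (65 - 4*(3 - 5))) = -133*(4*sqrt(2)/9 + (65 - 4*(-2))) = -133*(4*sqrt(2)/9 + (65 + 8)) = -133*(4*sqrt(2)/9 + 73) = -133*(73 + 4*sqrt(2)/9) = -9709 - 532*sqrt(2)/9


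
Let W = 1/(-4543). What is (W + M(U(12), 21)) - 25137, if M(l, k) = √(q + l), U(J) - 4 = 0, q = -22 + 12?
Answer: -114197392/4543 + I*√6 ≈ -25137.0 + 2.4495*I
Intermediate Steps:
q = -10
W = -1/4543 ≈ -0.00022012
U(J) = 4 (U(J) = 4 + 0 = 4)
M(l, k) = √(-10 + l)
(W + M(U(12), 21)) - 25137 = (-1/4543 + √(-10 + 4)) - 25137 = (-1/4543 + √(-6)) - 25137 = (-1/4543 + I*√6) - 25137 = -114197392/4543 + I*√6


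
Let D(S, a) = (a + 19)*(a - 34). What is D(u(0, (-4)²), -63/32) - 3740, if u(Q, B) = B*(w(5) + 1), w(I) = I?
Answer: -4457055/1024 ≈ -4352.6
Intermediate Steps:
u(Q, B) = 6*B (u(Q, B) = B*(5 + 1) = B*6 = 6*B)
D(S, a) = (-34 + a)*(19 + a) (D(S, a) = (19 + a)*(-34 + a) = (-34 + a)*(19 + a))
D(u(0, (-4)²), -63/32) - 3740 = (-646 + (-63/32)² - (-945)/32) - 3740 = (-646 + (-63*1/32)² - (-945)/32) - 3740 = (-646 + (-63/32)² - 15*(-63/32)) - 3740 = (-646 + 3969/1024 + 945/32) - 3740 = -627295/1024 - 3740 = -4457055/1024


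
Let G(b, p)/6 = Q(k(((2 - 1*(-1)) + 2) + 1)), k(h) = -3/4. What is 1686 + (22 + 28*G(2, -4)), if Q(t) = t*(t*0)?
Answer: 1708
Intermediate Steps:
k(h) = -3/4 (k(h) = -3*1/4 = -3/4)
Q(t) = 0 (Q(t) = t*0 = 0)
G(b, p) = 0 (G(b, p) = 6*0 = 0)
1686 + (22 + 28*G(2, -4)) = 1686 + (22 + 28*0) = 1686 + (22 + 0) = 1686 + 22 = 1708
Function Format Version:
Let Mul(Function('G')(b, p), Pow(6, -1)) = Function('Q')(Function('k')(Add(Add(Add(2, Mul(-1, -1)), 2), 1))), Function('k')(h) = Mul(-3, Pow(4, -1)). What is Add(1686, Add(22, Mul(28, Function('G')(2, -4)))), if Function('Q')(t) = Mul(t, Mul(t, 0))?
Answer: 1708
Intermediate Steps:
Function('k')(h) = Rational(-3, 4) (Function('k')(h) = Mul(-3, Rational(1, 4)) = Rational(-3, 4))
Function('Q')(t) = 0 (Function('Q')(t) = Mul(t, 0) = 0)
Function('G')(b, p) = 0 (Function('G')(b, p) = Mul(6, 0) = 0)
Add(1686, Add(22, Mul(28, Function('G')(2, -4)))) = Add(1686, Add(22, Mul(28, 0))) = Add(1686, Add(22, 0)) = Add(1686, 22) = 1708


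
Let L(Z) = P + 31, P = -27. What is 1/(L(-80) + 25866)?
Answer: 1/25870 ≈ 3.8655e-5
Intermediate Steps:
L(Z) = 4 (L(Z) = -27 + 31 = 4)
1/(L(-80) + 25866) = 1/(4 + 25866) = 1/25870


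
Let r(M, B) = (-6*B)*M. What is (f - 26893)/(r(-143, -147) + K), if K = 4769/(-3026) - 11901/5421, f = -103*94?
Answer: 199991441650/689675319457 ≈ 0.28998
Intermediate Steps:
r(M, B) = -6*B*M
f = -9682
K = -20621725/5467982 (K = 4769*(-1/3026) - 11901*1/5421 = -4769/3026 - 3967/1807 = -20621725/5467982 ≈ -3.7714)
(f - 26893)/(r(-143, -147) + K) = (-9682 - 26893)/(-6*(-147)*(-143) - 20621725/5467982) = -36575/(-126126 - 20621725/5467982) = -36575/(-689675319457/5467982) = -36575*(-5467982/689675319457) = 199991441650/689675319457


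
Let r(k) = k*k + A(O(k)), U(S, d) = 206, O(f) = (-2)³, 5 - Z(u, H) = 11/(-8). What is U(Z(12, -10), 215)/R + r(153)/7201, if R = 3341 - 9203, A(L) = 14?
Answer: 67911110/21106131 ≈ 3.2176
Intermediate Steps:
Z(u, H) = 51/8 (Z(u, H) = 5 - 11/(-8) = 5 - 11*(-1)/8 = 5 - 1*(-11/8) = 5 + 11/8 = 51/8)
O(f) = -8
R = -5862
r(k) = 14 + k² (r(k) = k*k + 14 = k² + 14 = 14 + k²)
U(Z(12, -10), 215)/R + r(153)/7201 = 206/(-5862) + (14 + 153²)/7201 = 206*(-1/5862) + (14 + 23409)*(1/7201) = -103/2931 + 23423*(1/7201) = -103/2931 + 23423/7201 = 67911110/21106131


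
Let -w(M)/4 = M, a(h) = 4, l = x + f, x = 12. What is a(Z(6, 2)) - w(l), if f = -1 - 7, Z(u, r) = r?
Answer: 20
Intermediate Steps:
f = -8
l = 4 (l = 12 - 8 = 4)
w(M) = -4*M
a(Z(6, 2)) - w(l) = 4 - (-4)*4 = 4 - 1*(-16) = 4 + 16 = 20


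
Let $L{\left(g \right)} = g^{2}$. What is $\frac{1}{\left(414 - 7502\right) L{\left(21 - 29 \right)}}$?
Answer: $- \frac{1}{453632} \approx -2.2044 \cdot 10^{-6}$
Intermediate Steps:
$\frac{1}{\left(414 - 7502\right) L{\left(21 - 29 \right)}} = \frac{1}{\left(414 - 7502\right) \left(21 - 29\right)^{2}} = \frac{1}{\left(-7088\right) \left(-8\right)^{2}} = - \frac{1}{7088 \cdot 64} = \left(- \frac{1}{7088}\right) \frac{1}{64} = - \frac{1}{453632}$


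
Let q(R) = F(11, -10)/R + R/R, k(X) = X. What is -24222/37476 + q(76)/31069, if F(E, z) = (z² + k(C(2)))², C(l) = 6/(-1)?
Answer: -2369169419/3687082506 ≈ -0.64256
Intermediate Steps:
C(l) = -6 (C(l) = 6*(-1) = -6)
F(E, z) = (-6 + z²)² (F(E, z) = (z² - 6)² = (-6 + z²)²)
q(R) = 1 + 8836/R (q(R) = (-6 + (-10)²)²/R + R/R = (-6 + 100)²/R + 1 = 94²/R + 1 = 8836/R + 1 = 1 + 8836/R)
-24222/37476 + q(76)/31069 = -24222/37476 + ((8836 + 76)/76)/31069 = -24222*1/37476 + ((1/76)*8912)*(1/31069) = -4037/6246 + (2228/19)*(1/31069) = -4037/6246 + 2228/590311 = -2369169419/3687082506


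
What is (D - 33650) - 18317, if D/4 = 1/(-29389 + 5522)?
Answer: -1240296393/23867 ≈ -51967.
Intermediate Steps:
D = -4/23867 (D = 4/(-29389 + 5522) = 4/(-23867) = 4*(-1/23867) = -4/23867 ≈ -0.00016760)
(D - 33650) - 18317 = (-4/23867 - 33650) - 18317 = -803124554/23867 - 18317 = -1240296393/23867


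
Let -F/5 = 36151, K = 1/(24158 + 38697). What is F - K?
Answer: -11361355526/62855 ≈ -1.8076e+5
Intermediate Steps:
K = 1/62855 ≈ 1.5910e-5
F = -180755 (F = -5*36151 = -180755)
F - K = -180755 - 1*1/62855 = -180755 - 1/62855 = -11361355526/62855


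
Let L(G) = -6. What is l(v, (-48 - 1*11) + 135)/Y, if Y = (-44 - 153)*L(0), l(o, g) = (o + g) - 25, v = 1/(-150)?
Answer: 7649/177300 ≈ 0.043142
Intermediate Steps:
v = -1/150 ≈ -0.0066667
l(o, g) = -25 + g + o (l(o, g) = (g + o) - 25 = -25 + g + o)
Y = 1182 (Y = (-44 - 153)*(-6) = -197*(-6) = 1182)
l(v, (-48 - 1*11) + 135)/Y = (-25 + ((-48 - 1*11) + 135) - 1/150)/1182 = (-25 + ((-48 - 11) + 135) - 1/150)*(1/1182) = (-25 + (-59 + 135) - 1/150)*(1/1182) = (-25 + 76 - 1/150)*(1/1182) = (7649/150)*(1/1182) = 7649/177300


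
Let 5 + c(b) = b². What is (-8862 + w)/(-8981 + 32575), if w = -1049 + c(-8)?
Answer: -4926/11797 ≈ -0.41756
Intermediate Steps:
c(b) = -5 + b²
w = -990 (w = -1049 + (-5 + (-8)²) = -1049 + (-5 + 64) = -1049 + 59 = -990)
(-8862 + w)/(-8981 + 32575) = (-8862 - 990)/(-8981 + 32575) = -9852/23594 = -9852*1/23594 = -4926/11797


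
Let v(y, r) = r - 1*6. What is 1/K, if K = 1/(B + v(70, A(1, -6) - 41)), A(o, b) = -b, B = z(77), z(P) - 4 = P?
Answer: 40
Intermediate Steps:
z(P) = 4 + P
B = 81 (B = 4 + 77 = 81)
v(y, r) = -6 + r (v(y, r) = r - 6 = -6 + r)
K = 1/40 (K = 1/(81 + (-6 + (-1*(-6) - 41))) = 1/(81 + (-6 + (6 - 41))) = 1/(81 + (-6 - 35)) = 1/(81 - 41) = 1/40 ≈ 0.025000)
1/K = 1/(1/40) = 40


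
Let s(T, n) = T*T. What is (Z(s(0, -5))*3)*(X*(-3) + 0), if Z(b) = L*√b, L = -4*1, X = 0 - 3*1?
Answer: 0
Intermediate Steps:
X = -3 (X = 0 - 3 = -3)
s(T, n) = T²
L = -4
Z(b) = -4*√b
(Z(s(0, -5))*3)*(X*(-3) + 0) = (-4*√(0²)*3)*(-3*(-3) + 0) = (-4*√0*3)*(9 + 0) = (-4*0*3)*9 = (0*3)*9 = 0*9 = 0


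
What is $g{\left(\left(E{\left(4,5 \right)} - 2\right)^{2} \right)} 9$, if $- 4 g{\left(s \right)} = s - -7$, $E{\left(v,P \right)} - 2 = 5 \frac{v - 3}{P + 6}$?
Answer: $- \frac{1962}{121} \approx -16.215$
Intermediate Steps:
$E{\left(v,P \right)} = 2 + \frac{5 \left(-3 + v\right)}{6 + P}$ ($E{\left(v,P \right)} = 2 + 5 \frac{v - 3}{P + 6} = 2 + 5 \frac{-3 + v}{6 + P} = 2 + \frac{5 \left(-3 + v\right)}{6 + P}$)
$g{\left(s \right)} = - \frac{7}{4} - \frac{s}{4}$ ($g{\left(s \right)} = - \frac{s - -7}{4} = - \frac{s + 7}{4} = - \frac{7 + s}{4} = - \frac{7}{4} - \frac{s}{4}$)
$g{\left(\left(E{\left(4,5 \right)} - 2\right)^{2} \right)} 9 = \left(- \frac{7}{4} - \frac{\left(\frac{-3 + 2 \cdot 5 + 5 \cdot 4}{6 + 5} - 2\right)^{2}}{4}\right) 9 = \left(- \frac{7}{4} - \frac{\left(\frac{-3 + 10 + 20}{11} - 2\right)^{2}}{4}\right) 9 = \left(- \frac{7}{4} - \frac{\left(\frac{1}{11} \cdot 27 - 2\right)^{2}}{4}\right) 9 = \left(- \frac{7}{4} - \frac{\left(\frac{27}{11} - 2\right)^{2}}{4}\right) 9 = \left(- \frac{7}{4} - \frac{\left(\frac{5}{11}\right)^{2}}{4}\right) 9 = \left(- \frac{7}{4} - \frac{25}{484}\right) 9 = \left(- \frac{218}{121}\right) 9 = - \frac{1962}{121}$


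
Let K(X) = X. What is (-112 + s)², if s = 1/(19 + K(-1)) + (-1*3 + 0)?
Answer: 4280761/324 ≈ 13212.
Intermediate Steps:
s = -53/18 (s = 1/(19 - 1) + (-1*3 + 0) = 1/18 + (-3 + 0) = 1/18 - 3 = -53/18 ≈ -2.9444)
(-112 + s)² = (-112 - 53/18)² = (-2069/18)² = 4280761/324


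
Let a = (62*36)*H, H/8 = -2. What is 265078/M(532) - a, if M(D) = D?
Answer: 9631931/266 ≈ 36210.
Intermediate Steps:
H = -16 (H = 8*(-2) = -16)
a = -35712 (a = (62*36)*(-16) = 2232*(-16) = -35712)
265078/M(532) - a = 265078/532 - 1*(-35712) = 265078*(1/532) + 35712 = 132539/266 + 35712 = 9631931/266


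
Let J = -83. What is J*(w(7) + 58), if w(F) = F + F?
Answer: -5976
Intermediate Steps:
w(F) = 2*F
J*(w(7) + 58) = -83*(2*7 + 58) = -83*(14 + 58) = -83*72 = -5976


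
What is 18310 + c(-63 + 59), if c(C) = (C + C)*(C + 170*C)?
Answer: 23782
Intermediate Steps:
c(C) = 342*C² (c(C) = (2*C)*(171*C) = 342*C²)
18310 + c(-63 + 59) = 18310 + 342*(-63 + 59)² = 18310 + 342*(-4)² = 18310 + 342*16 = 18310 + 5472 = 23782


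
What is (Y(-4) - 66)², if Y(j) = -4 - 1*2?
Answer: 5184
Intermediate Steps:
Y(j) = -6 (Y(j) = -4 - 2 = -6)
(Y(-4) - 66)² = (-6 - 66)² = (-72)² = 5184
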